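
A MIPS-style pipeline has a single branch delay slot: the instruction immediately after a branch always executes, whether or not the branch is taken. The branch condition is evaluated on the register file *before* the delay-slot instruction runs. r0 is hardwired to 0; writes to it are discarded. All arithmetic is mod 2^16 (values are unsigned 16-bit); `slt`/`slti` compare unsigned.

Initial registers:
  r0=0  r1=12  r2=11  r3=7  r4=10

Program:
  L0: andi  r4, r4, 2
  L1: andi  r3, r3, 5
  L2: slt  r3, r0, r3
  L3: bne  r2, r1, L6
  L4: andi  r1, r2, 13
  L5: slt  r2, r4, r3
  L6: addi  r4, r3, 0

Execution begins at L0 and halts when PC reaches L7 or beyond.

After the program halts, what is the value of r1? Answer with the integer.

9

  step pc=0: andi  r4, r4, 2  regs=(0,12,11,7,2)
  step pc=1: andi  r3, r3, 5  regs=(0,12,11,5,2)
  step pc=2: slt  r3, r0, r3  regs=(0,12,11,1,2)
  step pc=3: bne  r2, r1, L6  cond=T  regs=(0,12,11,1,2)
  step pc=4: andi  r1, r2, 13  regs=(0,9,11,1,2)
  step pc=6: addi  r4, r3, 0  regs=(0,9,11,1,1)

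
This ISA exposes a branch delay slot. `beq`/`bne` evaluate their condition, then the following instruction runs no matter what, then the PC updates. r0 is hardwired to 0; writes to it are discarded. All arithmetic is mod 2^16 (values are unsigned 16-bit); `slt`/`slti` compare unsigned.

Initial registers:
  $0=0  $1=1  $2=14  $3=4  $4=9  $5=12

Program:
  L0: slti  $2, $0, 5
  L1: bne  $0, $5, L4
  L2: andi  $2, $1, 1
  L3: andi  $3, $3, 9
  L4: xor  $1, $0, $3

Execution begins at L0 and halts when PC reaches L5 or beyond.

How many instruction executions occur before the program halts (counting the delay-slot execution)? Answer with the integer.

#0 slti  $2, $0, 5 ; 0/1/1/4/9/12
#1 bne  $0, $5, L4 ; 0/1/1/4/9/12 ; →target
#2 andi  $2, $1, 1 ; 0/1/1/4/9/12
#4 xor  $1, $0, $3 ; 0/4/1/4/9/12

4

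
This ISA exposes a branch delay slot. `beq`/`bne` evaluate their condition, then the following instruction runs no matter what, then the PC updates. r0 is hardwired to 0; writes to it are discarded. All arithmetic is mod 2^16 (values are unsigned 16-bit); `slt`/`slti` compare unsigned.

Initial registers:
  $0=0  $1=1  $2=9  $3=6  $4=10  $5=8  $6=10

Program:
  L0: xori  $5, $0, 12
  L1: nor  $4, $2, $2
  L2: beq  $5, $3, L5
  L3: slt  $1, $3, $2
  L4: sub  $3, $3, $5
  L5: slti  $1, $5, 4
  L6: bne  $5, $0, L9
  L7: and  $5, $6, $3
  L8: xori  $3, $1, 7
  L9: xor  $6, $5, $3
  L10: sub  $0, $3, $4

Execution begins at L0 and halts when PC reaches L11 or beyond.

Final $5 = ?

10

PC=0  xori  $5, $0, 12       | $0=0 $1=1 $2=9 $3=6 $4=10 $5=12 $6=10
PC=1  nor  $4, $2, $2        | $0=0 $1=1 $2=9 $3=6 $4=65526 $5=12 $6=10
PC=2  beq  $5, $3, L5        | $0=0 $1=1 $2=9 $3=6 $4=65526 $5=12 $6=10  [not taken]
PC=3  slt  $1, $3, $2        | $0=0 $1=1 $2=9 $3=6 $4=65526 $5=12 $6=10
PC=4  sub  $3, $3, $5        | $0=0 $1=1 $2=9 $3=65530 $4=65526 $5=12 $6=10
PC=5  slti  $1, $5, 4        | $0=0 $1=0 $2=9 $3=65530 $4=65526 $5=12 $6=10
PC=6  bne  $5, $0, L9        | $0=0 $1=0 $2=9 $3=65530 $4=65526 $5=12 $6=10  [TAKEN]
PC=7  and  $5, $6, $3        | $0=0 $1=0 $2=9 $3=65530 $4=65526 $5=10 $6=10
PC=9  xor  $6, $5, $3        | $0=0 $1=0 $2=9 $3=65530 $4=65526 $5=10 $6=65520
PC=10 sub  $0, $3, $4        | $0=0 $1=0 $2=9 $3=65530 $4=65526 $5=10 $6=65520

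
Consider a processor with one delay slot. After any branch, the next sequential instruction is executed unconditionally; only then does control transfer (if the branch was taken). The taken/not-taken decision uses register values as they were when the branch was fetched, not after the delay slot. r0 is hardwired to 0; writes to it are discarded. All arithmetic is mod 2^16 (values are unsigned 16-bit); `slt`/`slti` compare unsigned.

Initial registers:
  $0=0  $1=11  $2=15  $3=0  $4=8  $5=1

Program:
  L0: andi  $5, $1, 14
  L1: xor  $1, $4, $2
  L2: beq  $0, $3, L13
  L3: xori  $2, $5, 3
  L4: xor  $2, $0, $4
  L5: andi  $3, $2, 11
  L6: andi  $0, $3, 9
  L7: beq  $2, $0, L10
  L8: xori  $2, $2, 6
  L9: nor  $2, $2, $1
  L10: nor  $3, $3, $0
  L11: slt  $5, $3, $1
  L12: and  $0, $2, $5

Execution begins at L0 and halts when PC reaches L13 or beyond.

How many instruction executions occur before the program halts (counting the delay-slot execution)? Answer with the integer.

  step pc=0: andi  $5, $1, 14  regs=(0,11,15,0,8,10)
  step pc=1: xor  $1, $4, $2  regs=(0,7,15,0,8,10)
  step pc=2: beq  $0, $3, L13  cond=T  regs=(0,7,15,0,8,10)
  step pc=3: xori  $2, $5, 3  regs=(0,7,9,0,8,10)

4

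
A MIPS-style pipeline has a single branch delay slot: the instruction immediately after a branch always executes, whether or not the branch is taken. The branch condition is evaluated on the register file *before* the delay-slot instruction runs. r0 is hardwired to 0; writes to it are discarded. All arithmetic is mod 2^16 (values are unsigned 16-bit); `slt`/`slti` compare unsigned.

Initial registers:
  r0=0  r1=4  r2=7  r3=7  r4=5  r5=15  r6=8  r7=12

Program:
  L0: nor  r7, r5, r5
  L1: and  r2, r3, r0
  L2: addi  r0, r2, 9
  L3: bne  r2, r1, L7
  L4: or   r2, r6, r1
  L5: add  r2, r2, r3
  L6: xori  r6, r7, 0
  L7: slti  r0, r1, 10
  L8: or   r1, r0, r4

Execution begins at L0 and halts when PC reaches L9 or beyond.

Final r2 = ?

#0 nor  r7, r5, r5 ; 0/4/7/7/5/15/8/65520
#1 and  r2, r3, r0 ; 0/4/0/7/5/15/8/65520
#2 addi  r0, r2, 9 ; 0/4/0/7/5/15/8/65520
#3 bne  r2, r1, L7 ; 0/4/0/7/5/15/8/65520 ; →target
#4 or   r2, r6, r1 ; 0/4/12/7/5/15/8/65520
#7 slti  r0, r1, 10 ; 0/4/12/7/5/15/8/65520
#8 or   r1, r0, r4 ; 0/5/12/7/5/15/8/65520

12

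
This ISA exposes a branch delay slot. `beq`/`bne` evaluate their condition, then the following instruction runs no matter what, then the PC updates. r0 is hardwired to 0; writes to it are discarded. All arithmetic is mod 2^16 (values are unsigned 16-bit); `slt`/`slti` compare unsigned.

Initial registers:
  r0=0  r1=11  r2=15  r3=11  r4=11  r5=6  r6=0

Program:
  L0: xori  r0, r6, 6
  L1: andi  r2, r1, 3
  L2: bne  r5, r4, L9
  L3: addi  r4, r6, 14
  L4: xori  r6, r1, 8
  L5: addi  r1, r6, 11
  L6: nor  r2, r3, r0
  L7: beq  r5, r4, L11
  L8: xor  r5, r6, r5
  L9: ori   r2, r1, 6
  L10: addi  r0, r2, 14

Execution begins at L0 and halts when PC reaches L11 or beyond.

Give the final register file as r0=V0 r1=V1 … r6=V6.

r0=0 r1=11 r2=15 r3=11 r4=14 r5=6 r6=0

  step pc=0: xori  r0, r6, 6  regs=(0,11,15,11,11,6,0)
  step pc=1: andi  r2, r1, 3  regs=(0,11,3,11,11,6,0)
  step pc=2: bne  r5, r4, L9  cond=T  regs=(0,11,3,11,11,6,0)
  step pc=3: addi  r4, r6, 14  regs=(0,11,3,11,14,6,0)
  step pc=9: ori   r2, r1, 6  regs=(0,11,15,11,14,6,0)
  step pc=10: addi  r0, r2, 14  regs=(0,11,15,11,14,6,0)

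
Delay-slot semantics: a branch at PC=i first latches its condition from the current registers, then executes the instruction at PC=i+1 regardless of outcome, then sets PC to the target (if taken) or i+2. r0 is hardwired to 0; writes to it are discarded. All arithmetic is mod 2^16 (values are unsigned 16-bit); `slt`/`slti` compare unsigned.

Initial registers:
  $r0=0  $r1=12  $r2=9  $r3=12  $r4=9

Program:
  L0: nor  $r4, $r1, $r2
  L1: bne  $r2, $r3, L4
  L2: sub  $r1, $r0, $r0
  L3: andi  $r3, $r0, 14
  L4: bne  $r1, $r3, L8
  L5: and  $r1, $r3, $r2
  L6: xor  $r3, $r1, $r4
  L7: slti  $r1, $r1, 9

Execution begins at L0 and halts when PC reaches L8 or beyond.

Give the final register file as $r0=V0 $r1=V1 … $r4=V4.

$r0=0 $r1=8 $r2=9 $r3=12 $r4=65522

  step pc=0: nor  $r4, $r1, $r2  regs=(0,12,9,12,65522)
  step pc=1: bne  $r2, $r3, L4  cond=T  regs=(0,12,9,12,65522)
  step pc=2: sub  $r1, $r0, $r0  regs=(0,0,9,12,65522)
  step pc=4: bne  $r1, $r3, L8  cond=T  regs=(0,0,9,12,65522)
  step pc=5: and  $r1, $r3, $r2  regs=(0,8,9,12,65522)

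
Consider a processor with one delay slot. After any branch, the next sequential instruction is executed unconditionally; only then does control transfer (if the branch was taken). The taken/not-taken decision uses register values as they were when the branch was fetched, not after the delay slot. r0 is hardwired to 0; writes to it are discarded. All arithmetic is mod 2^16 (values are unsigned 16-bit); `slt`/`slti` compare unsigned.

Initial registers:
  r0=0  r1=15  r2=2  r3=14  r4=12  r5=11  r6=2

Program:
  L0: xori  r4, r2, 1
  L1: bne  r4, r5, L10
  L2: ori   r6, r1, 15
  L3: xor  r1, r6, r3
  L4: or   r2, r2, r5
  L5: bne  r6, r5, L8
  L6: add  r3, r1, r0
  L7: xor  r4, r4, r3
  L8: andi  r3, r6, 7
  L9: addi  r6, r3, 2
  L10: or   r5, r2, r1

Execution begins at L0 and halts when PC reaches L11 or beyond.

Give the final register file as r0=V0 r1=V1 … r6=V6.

r0=0 r1=15 r2=2 r3=14 r4=3 r5=15 r6=15

PC=0  xori  r4, r2, 1        | r0=0 r1=15 r2=2 r3=14 r4=3 r5=11 r6=2
PC=1  bne  r4, r5, L10       | r0=0 r1=15 r2=2 r3=14 r4=3 r5=11 r6=2  [TAKEN]
PC=2  ori   r6, r1, 15       | r0=0 r1=15 r2=2 r3=14 r4=3 r5=11 r6=15
PC=10 or   r5, r2, r1        | r0=0 r1=15 r2=2 r3=14 r4=3 r5=15 r6=15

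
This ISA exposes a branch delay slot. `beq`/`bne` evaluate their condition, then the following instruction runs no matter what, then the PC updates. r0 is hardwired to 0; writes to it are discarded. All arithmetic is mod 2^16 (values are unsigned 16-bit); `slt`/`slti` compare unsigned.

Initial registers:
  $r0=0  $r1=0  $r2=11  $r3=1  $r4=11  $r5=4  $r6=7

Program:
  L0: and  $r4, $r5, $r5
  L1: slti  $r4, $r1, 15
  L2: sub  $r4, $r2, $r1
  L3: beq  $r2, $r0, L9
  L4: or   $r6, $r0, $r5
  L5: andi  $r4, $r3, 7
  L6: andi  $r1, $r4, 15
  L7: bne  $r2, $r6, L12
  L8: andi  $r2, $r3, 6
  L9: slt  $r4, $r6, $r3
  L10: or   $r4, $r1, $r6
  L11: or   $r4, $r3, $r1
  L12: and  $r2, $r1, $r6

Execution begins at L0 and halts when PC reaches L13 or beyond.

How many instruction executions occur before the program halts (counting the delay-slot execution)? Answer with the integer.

#0 and  $r4, $r5, $r5 ; 0/0/11/1/4/4/7
#1 slti  $r4, $r1, 15 ; 0/0/11/1/1/4/7
#2 sub  $r4, $r2, $r1 ; 0/0/11/1/11/4/7
#3 beq  $r2, $r0, L9 ; 0/0/11/1/11/4/7 ; →fallthru
#4 or   $r6, $r0, $r5 ; 0/0/11/1/11/4/4
#5 andi  $r4, $r3, 7 ; 0/0/11/1/1/4/4
#6 andi  $r1, $r4, 15 ; 0/1/11/1/1/4/4
#7 bne  $r2, $r6, L12 ; 0/1/11/1/1/4/4 ; →target
#8 andi  $r2, $r3, 6 ; 0/1/0/1/1/4/4
#12 and  $r2, $r1, $r6 ; 0/1/0/1/1/4/4

10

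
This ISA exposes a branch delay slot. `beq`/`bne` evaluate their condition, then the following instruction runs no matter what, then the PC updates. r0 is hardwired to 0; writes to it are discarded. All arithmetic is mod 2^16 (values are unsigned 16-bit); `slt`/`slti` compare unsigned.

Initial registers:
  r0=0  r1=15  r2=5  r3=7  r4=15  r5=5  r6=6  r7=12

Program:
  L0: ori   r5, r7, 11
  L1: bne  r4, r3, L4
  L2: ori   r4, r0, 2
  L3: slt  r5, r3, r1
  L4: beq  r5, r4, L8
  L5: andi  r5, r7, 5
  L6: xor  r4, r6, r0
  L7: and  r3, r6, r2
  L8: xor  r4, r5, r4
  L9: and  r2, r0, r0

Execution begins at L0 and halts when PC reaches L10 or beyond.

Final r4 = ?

2

#0 ori   r5, r7, 11 ; 0/15/5/7/15/15/6/12
#1 bne  r4, r3, L4 ; 0/15/5/7/15/15/6/12 ; →target
#2 ori   r4, r0, 2 ; 0/15/5/7/2/15/6/12
#4 beq  r5, r4, L8 ; 0/15/5/7/2/15/6/12 ; →fallthru
#5 andi  r5, r7, 5 ; 0/15/5/7/2/4/6/12
#6 xor  r4, r6, r0 ; 0/15/5/7/6/4/6/12
#7 and  r3, r6, r2 ; 0/15/5/4/6/4/6/12
#8 xor  r4, r5, r4 ; 0/15/5/4/2/4/6/12
#9 and  r2, r0, r0 ; 0/15/0/4/2/4/6/12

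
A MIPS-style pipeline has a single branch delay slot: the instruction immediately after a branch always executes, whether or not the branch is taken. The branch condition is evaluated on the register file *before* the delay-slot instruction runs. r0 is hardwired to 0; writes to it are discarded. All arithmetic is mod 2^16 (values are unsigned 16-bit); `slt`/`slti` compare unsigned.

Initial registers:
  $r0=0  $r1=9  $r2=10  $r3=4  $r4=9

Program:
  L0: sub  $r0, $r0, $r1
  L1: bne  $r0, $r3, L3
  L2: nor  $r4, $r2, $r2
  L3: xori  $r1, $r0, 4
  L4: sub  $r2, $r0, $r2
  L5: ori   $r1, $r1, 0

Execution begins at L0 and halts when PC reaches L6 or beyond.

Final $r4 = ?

[0] sub  $r0, $r0, $r1  →  {$r0:0, $r1:9, $r2:10, $r3:4, $r4:9}
[1] bne  $r0, $r3, L3  →  {$r0:0, $r1:9, $r2:10, $r3:4, $r4:9}  ⟨branch taken⟩
[2] nor  $r4, $r2, $r2  →  {$r0:0, $r1:9, $r2:10, $r3:4, $r4:65525}
[3] xori  $r1, $r0, 4  →  {$r0:0, $r1:4, $r2:10, $r3:4, $r4:65525}
[4] sub  $r2, $r0, $r2  →  {$r0:0, $r1:4, $r2:65526, $r3:4, $r4:65525}
[5] ori   $r1, $r1, 0  →  {$r0:0, $r1:4, $r2:65526, $r3:4, $r4:65525}

65525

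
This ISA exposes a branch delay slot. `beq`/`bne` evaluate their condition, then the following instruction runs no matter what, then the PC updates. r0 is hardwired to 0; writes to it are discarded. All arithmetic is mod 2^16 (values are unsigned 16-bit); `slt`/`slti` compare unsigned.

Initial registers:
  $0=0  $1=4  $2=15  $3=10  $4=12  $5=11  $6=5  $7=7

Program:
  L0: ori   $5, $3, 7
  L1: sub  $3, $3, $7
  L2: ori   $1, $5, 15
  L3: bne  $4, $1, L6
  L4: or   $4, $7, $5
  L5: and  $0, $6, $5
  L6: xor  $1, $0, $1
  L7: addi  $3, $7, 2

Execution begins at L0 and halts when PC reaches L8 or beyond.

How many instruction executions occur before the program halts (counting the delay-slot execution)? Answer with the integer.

[0] ori   $5, $3, 7  →  {$0:0, $1:4, $2:15, $3:10, $4:12, $5:15, $6:5, $7:7}
[1] sub  $3, $3, $7  →  {$0:0, $1:4, $2:15, $3:3, $4:12, $5:15, $6:5, $7:7}
[2] ori   $1, $5, 15  →  {$0:0, $1:15, $2:15, $3:3, $4:12, $5:15, $6:5, $7:7}
[3] bne  $4, $1, L6  →  {$0:0, $1:15, $2:15, $3:3, $4:12, $5:15, $6:5, $7:7}  ⟨branch taken⟩
[4] or   $4, $7, $5  →  {$0:0, $1:15, $2:15, $3:3, $4:15, $5:15, $6:5, $7:7}
[6] xor  $1, $0, $1  →  {$0:0, $1:15, $2:15, $3:3, $4:15, $5:15, $6:5, $7:7}
[7] addi  $3, $7, 2  →  {$0:0, $1:15, $2:15, $3:9, $4:15, $5:15, $6:5, $7:7}

7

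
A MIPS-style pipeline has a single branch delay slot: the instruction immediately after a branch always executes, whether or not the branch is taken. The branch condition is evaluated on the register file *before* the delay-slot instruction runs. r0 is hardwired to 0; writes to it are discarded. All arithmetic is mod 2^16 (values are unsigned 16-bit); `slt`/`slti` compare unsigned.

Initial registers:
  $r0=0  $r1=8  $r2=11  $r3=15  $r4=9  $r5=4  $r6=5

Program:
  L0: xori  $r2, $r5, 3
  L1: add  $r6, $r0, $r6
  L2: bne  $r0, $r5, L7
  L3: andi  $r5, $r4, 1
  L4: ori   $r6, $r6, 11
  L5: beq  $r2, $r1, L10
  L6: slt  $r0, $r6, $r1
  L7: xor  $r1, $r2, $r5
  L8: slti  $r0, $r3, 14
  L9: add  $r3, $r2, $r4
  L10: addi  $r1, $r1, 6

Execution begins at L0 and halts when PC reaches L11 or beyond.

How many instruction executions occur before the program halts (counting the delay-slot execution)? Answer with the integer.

8

  step pc=0: xori  $r2, $r5, 3  regs=(0,8,7,15,9,4,5)
  step pc=1: add  $r6, $r0, $r6  regs=(0,8,7,15,9,4,5)
  step pc=2: bne  $r0, $r5, L7  cond=T  regs=(0,8,7,15,9,4,5)
  step pc=3: andi  $r5, $r4, 1  regs=(0,8,7,15,9,1,5)
  step pc=7: xor  $r1, $r2, $r5  regs=(0,6,7,15,9,1,5)
  step pc=8: slti  $r0, $r3, 14  regs=(0,6,7,15,9,1,5)
  step pc=9: add  $r3, $r2, $r4  regs=(0,6,7,16,9,1,5)
  step pc=10: addi  $r1, $r1, 6  regs=(0,12,7,16,9,1,5)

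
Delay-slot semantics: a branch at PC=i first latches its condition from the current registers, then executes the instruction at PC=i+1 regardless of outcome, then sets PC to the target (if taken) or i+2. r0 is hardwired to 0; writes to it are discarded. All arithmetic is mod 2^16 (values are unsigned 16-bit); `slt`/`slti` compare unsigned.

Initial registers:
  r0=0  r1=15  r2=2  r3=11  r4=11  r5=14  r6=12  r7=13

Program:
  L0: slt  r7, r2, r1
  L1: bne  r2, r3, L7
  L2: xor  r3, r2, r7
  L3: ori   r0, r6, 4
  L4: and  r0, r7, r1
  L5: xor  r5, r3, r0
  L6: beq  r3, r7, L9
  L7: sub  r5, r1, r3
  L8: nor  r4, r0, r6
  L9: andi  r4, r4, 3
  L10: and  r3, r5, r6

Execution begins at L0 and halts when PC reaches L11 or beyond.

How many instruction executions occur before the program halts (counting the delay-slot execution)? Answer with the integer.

PC=0  slt  r7, r2, r1        | r0=0 r1=15 r2=2 r3=11 r4=11 r5=14 r6=12 r7=1
PC=1  bne  r2, r3, L7        | r0=0 r1=15 r2=2 r3=11 r4=11 r5=14 r6=12 r7=1  [TAKEN]
PC=2  xor  r3, r2, r7        | r0=0 r1=15 r2=2 r3=3 r4=11 r5=14 r6=12 r7=1
PC=7  sub  r5, r1, r3        | r0=0 r1=15 r2=2 r3=3 r4=11 r5=12 r6=12 r7=1
PC=8  nor  r4, r0, r6        | r0=0 r1=15 r2=2 r3=3 r4=65523 r5=12 r6=12 r7=1
PC=9  andi  r4, r4, 3        | r0=0 r1=15 r2=2 r3=3 r4=3 r5=12 r6=12 r7=1
PC=10 and  r3, r5, r6        | r0=0 r1=15 r2=2 r3=12 r4=3 r5=12 r6=12 r7=1

7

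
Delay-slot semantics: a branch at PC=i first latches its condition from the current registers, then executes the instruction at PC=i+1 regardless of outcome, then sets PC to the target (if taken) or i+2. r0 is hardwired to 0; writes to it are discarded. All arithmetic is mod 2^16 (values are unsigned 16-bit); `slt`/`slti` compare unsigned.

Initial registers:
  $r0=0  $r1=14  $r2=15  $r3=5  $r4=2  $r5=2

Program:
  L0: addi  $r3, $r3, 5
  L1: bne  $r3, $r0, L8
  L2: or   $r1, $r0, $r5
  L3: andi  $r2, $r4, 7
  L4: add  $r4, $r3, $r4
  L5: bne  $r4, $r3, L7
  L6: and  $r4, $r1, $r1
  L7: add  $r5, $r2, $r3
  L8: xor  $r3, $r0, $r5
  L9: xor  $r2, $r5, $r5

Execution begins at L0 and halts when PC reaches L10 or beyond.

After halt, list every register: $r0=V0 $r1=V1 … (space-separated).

  step pc=0: addi  $r3, $r3, 5  regs=(0,14,15,10,2,2)
  step pc=1: bne  $r3, $r0, L8  cond=T  regs=(0,14,15,10,2,2)
  step pc=2: or   $r1, $r0, $r5  regs=(0,2,15,10,2,2)
  step pc=8: xor  $r3, $r0, $r5  regs=(0,2,15,2,2,2)
  step pc=9: xor  $r2, $r5, $r5  regs=(0,2,0,2,2,2)

$r0=0 $r1=2 $r2=0 $r3=2 $r4=2 $r5=2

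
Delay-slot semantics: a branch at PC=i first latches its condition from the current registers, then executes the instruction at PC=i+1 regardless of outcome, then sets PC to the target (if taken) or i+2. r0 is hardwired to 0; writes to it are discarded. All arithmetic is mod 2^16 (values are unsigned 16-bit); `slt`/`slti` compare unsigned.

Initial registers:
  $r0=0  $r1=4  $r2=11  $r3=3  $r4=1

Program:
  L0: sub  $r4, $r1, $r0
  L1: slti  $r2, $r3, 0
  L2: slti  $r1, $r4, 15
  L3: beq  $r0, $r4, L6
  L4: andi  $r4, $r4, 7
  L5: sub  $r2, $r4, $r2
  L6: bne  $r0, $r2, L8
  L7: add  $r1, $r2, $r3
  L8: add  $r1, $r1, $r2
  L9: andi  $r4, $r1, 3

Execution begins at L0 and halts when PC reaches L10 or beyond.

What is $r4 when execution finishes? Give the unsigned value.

3

[0] sub  $r4, $r1, $r0  →  {$r0:0, $r1:4, $r2:11, $r3:3, $r4:4}
[1] slti  $r2, $r3, 0  →  {$r0:0, $r1:4, $r2:0, $r3:3, $r4:4}
[2] slti  $r1, $r4, 15  →  {$r0:0, $r1:1, $r2:0, $r3:3, $r4:4}
[3] beq  $r0, $r4, L6  →  {$r0:0, $r1:1, $r2:0, $r3:3, $r4:4}  ⟨branch fallthrough⟩
[4] andi  $r4, $r4, 7  →  {$r0:0, $r1:1, $r2:0, $r3:3, $r4:4}
[5] sub  $r2, $r4, $r2  →  {$r0:0, $r1:1, $r2:4, $r3:3, $r4:4}
[6] bne  $r0, $r2, L8  →  {$r0:0, $r1:1, $r2:4, $r3:3, $r4:4}  ⟨branch taken⟩
[7] add  $r1, $r2, $r3  →  {$r0:0, $r1:7, $r2:4, $r3:3, $r4:4}
[8] add  $r1, $r1, $r2  →  {$r0:0, $r1:11, $r2:4, $r3:3, $r4:4}
[9] andi  $r4, $r1, 3  →  {$r0:0, $r1:11, $r2:4, $r3:3, $r4:3}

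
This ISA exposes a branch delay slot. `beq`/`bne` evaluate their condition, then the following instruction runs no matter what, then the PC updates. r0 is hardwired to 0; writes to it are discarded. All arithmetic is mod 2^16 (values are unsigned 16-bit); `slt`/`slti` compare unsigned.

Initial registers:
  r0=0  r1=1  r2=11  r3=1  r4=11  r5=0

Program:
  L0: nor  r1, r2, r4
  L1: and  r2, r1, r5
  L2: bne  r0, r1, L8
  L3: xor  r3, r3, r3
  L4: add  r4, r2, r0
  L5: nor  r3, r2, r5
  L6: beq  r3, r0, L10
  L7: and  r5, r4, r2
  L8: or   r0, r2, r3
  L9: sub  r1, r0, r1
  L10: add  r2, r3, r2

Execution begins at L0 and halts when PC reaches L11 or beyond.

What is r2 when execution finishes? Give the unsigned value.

#0 nor  r1, r2, r4 ; 0/65524/11/1/11/0
#1 and  r2, r1, r5 ; 0/65524/0/1/11/0
#2 bne  r0, r1, L8 ; 0/65524/0/1/11/0 ; →target
#3 xor  r3, r3, r3 ; 0/65524/0/0/11/0
#8 or   r0, r2, r3 ; 0/65524/0/0/11/0
#9 sub  r1, r0, r1 ; 0/12/0/0/11/0
#10 add  r2, r3, r2 ; 0/12/0/0/11/0

0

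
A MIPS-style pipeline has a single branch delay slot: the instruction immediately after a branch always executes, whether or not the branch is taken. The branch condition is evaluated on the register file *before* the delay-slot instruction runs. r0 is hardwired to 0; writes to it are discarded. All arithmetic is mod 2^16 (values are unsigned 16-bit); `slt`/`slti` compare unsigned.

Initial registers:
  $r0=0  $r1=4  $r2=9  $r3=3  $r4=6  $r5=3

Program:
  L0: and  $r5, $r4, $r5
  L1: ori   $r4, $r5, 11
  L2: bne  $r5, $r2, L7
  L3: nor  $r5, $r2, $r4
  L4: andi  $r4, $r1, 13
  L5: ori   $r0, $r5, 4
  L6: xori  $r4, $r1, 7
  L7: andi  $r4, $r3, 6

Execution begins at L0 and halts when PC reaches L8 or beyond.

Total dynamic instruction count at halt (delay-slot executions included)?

5

[0] and  $r5, $r4, $r5  →  {$r0:0, $r1:4, $r2:9, $r3:3, $r4:6, $r5:2}
[1] ori   $r4, $r5, 11  →  {$r0:0, $r1:4, $r2:9, $r3:3, $r4:11, $r5:2}
[2] bne  $r5, $r2, L7  →  {$r0:0, $r1:4, $r2:9, $r3:3, $r4:11, $r5:2}  ⟨branch taken⟩
[3] nor  $r5, $r2, $r4  →  {$r0:0, $r1:4, $r2:9, $r3:3, $r4:11, $r5:65524}
[7] andi  $r4, $r3, 6  →  {$r0:0, $r1:4, $r2:9, $r3:3, $r4:2, $r5:65524}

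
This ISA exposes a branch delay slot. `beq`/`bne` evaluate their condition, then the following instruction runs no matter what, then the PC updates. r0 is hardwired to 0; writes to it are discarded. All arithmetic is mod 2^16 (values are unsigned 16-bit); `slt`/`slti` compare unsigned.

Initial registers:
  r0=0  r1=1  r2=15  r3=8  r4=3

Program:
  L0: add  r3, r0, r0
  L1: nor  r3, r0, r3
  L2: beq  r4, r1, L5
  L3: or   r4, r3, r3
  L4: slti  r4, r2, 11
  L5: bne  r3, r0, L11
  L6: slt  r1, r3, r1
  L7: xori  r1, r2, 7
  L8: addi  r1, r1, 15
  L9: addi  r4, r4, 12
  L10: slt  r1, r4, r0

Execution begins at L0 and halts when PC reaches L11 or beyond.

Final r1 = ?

0

[0] add  r3, r0, r0  →  {r0:0, r1:1, r2:15, r3:0, r4:3}
[1] nor  r3, r0, r3  →  {r0:0, r1:1, r2:15, r3:65535, r4:3}
[2] beq  r4, r1, L5  →  {r0:0, r1:1, r2:15, r3:65535, r4:3}  ⟨branch fallthrough⟩
[3] or   r4, r3, r3  →  {r0:0, r1:1, r2:15, r3:65535, r4:65535}
[4] slti  r4, r2, 11  →  {r0:0, r1:1, r2:15, r3:65535, r4:0}
[5] bne  r3, r0, L11  →  {r0:0, r1:1, r2:15, r3:65535, r4:0}  ⟨branch taken⟩
[6] slt  r1, r3, r1  →  {r0:0, r1:0, r2:15, r3:65535, r4:0}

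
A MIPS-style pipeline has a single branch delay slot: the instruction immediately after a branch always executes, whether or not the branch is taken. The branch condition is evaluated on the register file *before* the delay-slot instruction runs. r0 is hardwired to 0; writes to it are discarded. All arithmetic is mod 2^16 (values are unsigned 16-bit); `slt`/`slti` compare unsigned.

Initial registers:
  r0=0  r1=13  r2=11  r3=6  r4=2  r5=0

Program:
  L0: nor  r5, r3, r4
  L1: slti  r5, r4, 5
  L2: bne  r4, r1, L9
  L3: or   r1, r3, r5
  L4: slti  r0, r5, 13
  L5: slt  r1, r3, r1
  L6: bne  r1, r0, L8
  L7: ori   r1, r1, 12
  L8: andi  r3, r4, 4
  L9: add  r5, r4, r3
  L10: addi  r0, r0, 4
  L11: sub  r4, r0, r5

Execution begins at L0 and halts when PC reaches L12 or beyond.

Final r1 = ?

PC=0  nor  r5, r3, r4        | r0=0 r1=13 r2=11 r3=6 r4=2 r5=65529
PC=1  slti  r5, r4, 5        | r0=0 r1=13 r2=11 r3=6 r4=2 r5=1
PC=2  bne  r4, r1, L9        | r0=0 r1=13 r2=11 r3=6 r4=2 r5=1  [TAKEN]
PC=3  or   r1, r3, r5        | r0=0 r1=7 r2=11 r3=6 r4=2 r5=1
PC=9  add  r5, r4, r3        | r0=0 r1=7 r2=11 r3=6 r4=2 r5=8
PC=10 addi  r0, r0, 4        | r0=0 r1=7 r2=11 r3=6 r4=2 r5=8
PC=11 sub  r4, r0, r5        | r0=0 r1=7 r2=11 r3=6 r4=65528 r5=8

7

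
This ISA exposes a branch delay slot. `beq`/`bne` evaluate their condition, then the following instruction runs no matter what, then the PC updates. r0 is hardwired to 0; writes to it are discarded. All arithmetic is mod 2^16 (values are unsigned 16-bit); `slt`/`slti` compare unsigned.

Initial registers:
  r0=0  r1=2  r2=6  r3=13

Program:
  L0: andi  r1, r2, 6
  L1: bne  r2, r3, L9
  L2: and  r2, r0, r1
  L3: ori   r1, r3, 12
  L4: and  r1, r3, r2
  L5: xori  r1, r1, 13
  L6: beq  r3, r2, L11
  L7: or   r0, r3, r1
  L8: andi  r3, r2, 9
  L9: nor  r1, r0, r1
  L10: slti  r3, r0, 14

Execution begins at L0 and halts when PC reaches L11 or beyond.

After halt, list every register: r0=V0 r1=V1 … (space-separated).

r0=0 r1=65529 r2=0 r3=1

#0 andi  r1, r2, 6 ; 0/6/6/13
#1 bne  r2, r3, L9 ; 0/6/6/13 ; →target
#2 and  r2, r0, r1 ; 0/6/0/13
#9 nor  r1, r0, r1 ; 0/65529/0/13
#10 slti  r3, r0, 14 ; 0/65529/0/1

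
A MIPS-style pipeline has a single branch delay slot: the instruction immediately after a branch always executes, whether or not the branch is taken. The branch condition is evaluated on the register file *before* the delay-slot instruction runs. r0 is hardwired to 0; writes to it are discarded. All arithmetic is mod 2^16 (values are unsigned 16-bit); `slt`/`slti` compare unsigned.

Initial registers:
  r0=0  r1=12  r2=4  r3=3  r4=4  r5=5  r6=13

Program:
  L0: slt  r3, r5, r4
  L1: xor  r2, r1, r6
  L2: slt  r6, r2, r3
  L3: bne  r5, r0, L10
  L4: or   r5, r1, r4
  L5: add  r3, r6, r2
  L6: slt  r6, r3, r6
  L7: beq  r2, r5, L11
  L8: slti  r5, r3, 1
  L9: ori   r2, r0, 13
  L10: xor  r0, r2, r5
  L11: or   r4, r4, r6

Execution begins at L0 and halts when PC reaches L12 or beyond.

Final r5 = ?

[0] slt  r3, r5, r4  →  {r0:0, r1:12, r2:4, r3:0, r4:4, r5:5, r6:13}
[1] xor  r2, r1, r6  →  {r0:0, r1:12, r2:1, r3:0, r4:4, r5:5, r6:13}
[2] slt  r6, r2, r3  →  {r0:0, r1:12, r2:1, r3:0, r4:4, r5:5, r6:0}
[3] bne  r5, r0, L10  →  {r0:0, r1:12, r2:1, r3:0, r4:4, r5:5, r6:0}  ⟨branch taken⟩
[4] or   r5, r1, r4  →  {r0:0, r1:12, r2:1, r3:0, r4:4, r5:12, r6:0}
[10] xor  r0, r2, r5  →  {r0:0, r1:12, r2:1, r3:0, r4:4, r5:12, r6:0}
[11] or   r4, r4, r6  →  {r0:0, r1:12, r2:1, r3:0, r4:4, r5:12, r6:0}

12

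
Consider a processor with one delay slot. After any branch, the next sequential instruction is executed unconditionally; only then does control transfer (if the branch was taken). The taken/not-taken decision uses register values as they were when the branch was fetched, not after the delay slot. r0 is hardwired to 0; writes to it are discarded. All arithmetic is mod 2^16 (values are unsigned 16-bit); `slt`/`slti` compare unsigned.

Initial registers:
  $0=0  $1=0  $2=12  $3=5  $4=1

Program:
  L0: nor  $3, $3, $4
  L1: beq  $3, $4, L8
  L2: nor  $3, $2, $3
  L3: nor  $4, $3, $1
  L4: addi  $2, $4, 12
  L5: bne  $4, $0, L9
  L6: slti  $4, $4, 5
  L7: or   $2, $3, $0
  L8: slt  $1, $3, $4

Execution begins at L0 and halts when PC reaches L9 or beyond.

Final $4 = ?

0

#0 nor  $3, $3, $4 ; 0/0/12/65530/1
#1 beq  $3, $4, L8 ; 0/0/12/65530/1 ; →fallthru
#2 nor  $3, $2, $3 ; 0/0/12/1/1
#3 nor  $4, $3, $1 ; 0/0/12/1/65534
#4 addi  $2, $4, 12 ; 0/0/10/1/65534
#5 bne  $4, $0, L9 ; 0/0/10/1/65534 ; →target
#6 slti  $4, $4, 5 ; 0/0/10/1/0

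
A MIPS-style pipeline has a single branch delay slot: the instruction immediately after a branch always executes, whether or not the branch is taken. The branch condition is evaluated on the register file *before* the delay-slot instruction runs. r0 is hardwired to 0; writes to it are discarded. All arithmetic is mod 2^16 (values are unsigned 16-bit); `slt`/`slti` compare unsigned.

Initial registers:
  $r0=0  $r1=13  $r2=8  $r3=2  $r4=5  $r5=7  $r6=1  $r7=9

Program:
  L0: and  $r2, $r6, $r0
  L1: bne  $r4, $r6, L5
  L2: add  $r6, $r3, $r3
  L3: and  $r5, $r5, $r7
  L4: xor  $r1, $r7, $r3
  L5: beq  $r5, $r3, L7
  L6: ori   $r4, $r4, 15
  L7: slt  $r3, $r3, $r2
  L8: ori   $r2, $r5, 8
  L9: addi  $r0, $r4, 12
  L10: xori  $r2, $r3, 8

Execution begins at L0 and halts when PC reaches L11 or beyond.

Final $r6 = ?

4

PC=0  and  $r2, $r6, $r0     | $r0=0 $r1=13 $r2=0 $r3=2 $r4=5 $r5=7 $r6=1 $r7=9
PC=1  bne  $r4, $r6, L5      | $r0=0 $r1=13 $r2=0 $r3=2 $r4=5 $r5=7 $r6=1 $r7=9  [TAKEN]
PC=2  add  $r6, $r3, $r3     | $r0=0 $r1=13 $r2=0 $r3=2 $r4=5 $r5=7 $r6=4 $r7=9
PC=5  beq  $r5, $r3, L7      | $r0=0 $r1=13 $r2=0 $r3=2 $r4=5 $r5=7 $r6=4 $r7=9  [not taken]
PC=6  ori   $r4, $r4, 15     | $r0=0 $r1=13 $r2=0 $r3=2 $r4=15 $r5=7 $r6=4 $r7=9
PC=7  slt  $r3, $r3, $r2     | $r0=0 $r1=13 $r2=0 $r3=0 $r4=15 $r5=7 $r6=4 $r7=9
PC=8  ori   $r2, $r5, 8      | $r0=0 $r1=13 $r2=15 $r3=0 $r4=15 $r5=7 $r6=4 $r7=9
PC=9  addi  $r0, $r4, 12     | $r0=0 $r1=13 $r2=15 $r3=0 $r4=15 $r5=7 $r6=4 $r7=9
PC=10 xori  $r2, $r3, 8      | $r0=0 $r1=13 $r2=8 $r3=0 $r4=15 $r5=7 $r6=4 $r7=9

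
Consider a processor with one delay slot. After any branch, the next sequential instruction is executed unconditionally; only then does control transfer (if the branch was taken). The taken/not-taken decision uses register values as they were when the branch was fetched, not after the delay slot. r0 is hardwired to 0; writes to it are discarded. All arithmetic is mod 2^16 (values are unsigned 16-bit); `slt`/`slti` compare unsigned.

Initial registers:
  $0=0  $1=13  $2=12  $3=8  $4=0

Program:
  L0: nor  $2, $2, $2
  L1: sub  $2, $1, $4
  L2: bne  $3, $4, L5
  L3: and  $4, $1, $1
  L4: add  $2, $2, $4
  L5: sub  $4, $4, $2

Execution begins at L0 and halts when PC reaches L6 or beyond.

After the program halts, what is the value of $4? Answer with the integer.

0

[0] nor  $2, $2, $2  →  {$0:0, $1:13, $2:65523, $3:8, $4:0}
[1] sub  $2, $1, $4  →  {$0:0, $1:13, $2:13, $3:8, $4:0}
[2] bne  $3, $4, L5  →  {$0:0, $1:13, $2:13, $3:8, $4:0}  ⟨branch taken⟩
[3] and  $4, $1, $1  →  {$0:0, $1:13, $2:13, $3:8, $4:13}
[5] sub  $4, $4, $2  →  {$0:0, $1:13, $2:13, $3:8, $4:0}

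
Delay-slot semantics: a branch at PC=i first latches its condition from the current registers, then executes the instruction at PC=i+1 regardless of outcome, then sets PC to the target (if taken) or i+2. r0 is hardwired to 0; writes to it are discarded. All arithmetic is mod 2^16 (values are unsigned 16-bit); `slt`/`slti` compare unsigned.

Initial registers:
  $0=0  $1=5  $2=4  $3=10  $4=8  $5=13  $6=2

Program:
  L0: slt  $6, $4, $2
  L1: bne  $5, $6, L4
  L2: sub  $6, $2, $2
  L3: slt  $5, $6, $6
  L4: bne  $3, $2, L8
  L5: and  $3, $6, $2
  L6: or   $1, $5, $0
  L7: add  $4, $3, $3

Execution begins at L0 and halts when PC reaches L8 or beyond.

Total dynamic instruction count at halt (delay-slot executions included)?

5

[0] slt  $6, $4, $2  →  {$0:0, $1:5, $2:4, $3:10, $4:8, $5:13, $6:0}
[1] bne  $5, $6, L4  →  {$0:0, $1:5, $2:4, $3:10, $4:8, $5:13, $6:0}  ⟨branch taken⟩
[2] sub  $6, $2, $2  →  {$0:0, $1:5, $2:4, $3:10, $4:8, $5:13, $6:0}
[4] bne  $3, $2, L8  →  {$0:0, $1:5, $2:4, $3:10, $4:8, $5:13, $6:0}  ⟨branch taken⟩
[5] and  $3, $6, $2  →  {$0:0, $1:5, $2:4, $3:0, $4:8, $5:13, $6:0}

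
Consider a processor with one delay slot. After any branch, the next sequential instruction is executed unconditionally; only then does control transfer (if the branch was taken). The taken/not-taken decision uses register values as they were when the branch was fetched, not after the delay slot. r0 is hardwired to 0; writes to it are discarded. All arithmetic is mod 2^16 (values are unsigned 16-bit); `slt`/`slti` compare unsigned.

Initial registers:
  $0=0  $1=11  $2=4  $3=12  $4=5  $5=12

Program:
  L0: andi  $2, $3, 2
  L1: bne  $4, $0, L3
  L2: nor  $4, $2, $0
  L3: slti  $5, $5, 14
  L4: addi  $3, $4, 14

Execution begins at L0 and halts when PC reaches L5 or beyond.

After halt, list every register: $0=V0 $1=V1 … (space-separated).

$0=0 $1=11 $2=0 $3=13 $4=65535 $5=1

#0 andi  $2, $3, 2 ; 0/11/0/12/5/12
#1 bne  $4, $0, L3 ; 0/11/0/12/5/12 ; →target
#2 nor  $4, $2, $0 ; 0/11/0/12/65535/12
#3 slti  $5, $5, 14 ; 0/11/0/12/65535/1
#4 addi  $3, $4, 14 ; 0/11/0/13/65535/1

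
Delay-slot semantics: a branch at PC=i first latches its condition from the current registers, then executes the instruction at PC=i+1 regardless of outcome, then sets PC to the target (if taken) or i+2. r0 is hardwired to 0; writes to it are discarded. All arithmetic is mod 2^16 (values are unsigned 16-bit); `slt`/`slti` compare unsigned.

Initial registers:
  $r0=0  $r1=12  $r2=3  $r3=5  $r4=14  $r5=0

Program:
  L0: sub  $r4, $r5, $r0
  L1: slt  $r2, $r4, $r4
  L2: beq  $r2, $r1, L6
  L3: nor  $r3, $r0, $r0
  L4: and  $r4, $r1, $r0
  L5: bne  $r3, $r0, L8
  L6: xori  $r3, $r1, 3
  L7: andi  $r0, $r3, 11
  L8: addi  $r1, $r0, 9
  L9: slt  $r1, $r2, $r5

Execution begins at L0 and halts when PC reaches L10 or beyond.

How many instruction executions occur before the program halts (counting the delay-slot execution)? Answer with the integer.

  step pc=0: sub  $r4, $r5, $r0  regs=(0,12,3,5,0,0)
  step pc=1: slt  $r2, $r4, $r4  regs=(0,12,0,5,0,0)
  step pc=2: beq  $r2, $r1, L6  cond=F  regs=(0,12,0,5,0,0)
  step pc=3: nor  $r3, $r0, $r0  regs=(0,12,0,65535,0,0)
  step pc=4: and  $r4, $r1, $r0  regs=(0,12,0,65535,0,0)
  step pc=5: bne  $r3, $r0, L8  cond=T  regs=(0,12,0,65535,0,0)
  step pc=6: xori  $r3, $r1, 3  regs=(0,12,0,15,0,0)
  step pc=8: addi  $r1, $r0, 9  regs=(0,9,0,15,0,0)
  step pc=9: slt  $r1, $r2, $r5  regs=(0,0,0,15,0,0)

9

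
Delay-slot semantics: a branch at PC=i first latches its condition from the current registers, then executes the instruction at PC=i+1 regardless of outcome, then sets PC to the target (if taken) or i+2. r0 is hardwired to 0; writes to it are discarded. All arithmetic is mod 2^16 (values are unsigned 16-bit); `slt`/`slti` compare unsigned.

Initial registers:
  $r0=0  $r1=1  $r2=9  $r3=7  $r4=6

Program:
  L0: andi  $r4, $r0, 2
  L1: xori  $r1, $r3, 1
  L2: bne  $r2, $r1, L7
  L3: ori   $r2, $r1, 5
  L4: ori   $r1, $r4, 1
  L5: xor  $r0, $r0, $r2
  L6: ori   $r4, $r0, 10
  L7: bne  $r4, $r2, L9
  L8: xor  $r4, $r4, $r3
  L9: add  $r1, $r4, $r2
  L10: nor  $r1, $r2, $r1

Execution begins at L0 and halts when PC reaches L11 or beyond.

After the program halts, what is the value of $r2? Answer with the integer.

7

#0 andi  $r4, $r0, 2 ; 0/1/9/7/0
#1 xori  $r1, $r3, 1 ; 0/6/9/7/0
#2 bne  $r2, $r1, L7 ; 0/6/9/7/0 ; →target
#3 ori   $r2, $r1, 5 ; 0/6/7/7/0
#7 bne  $r4, $r2, L9 ; 0/6/7/7/0 ; →target
#8 xor  $r4, $r4, $r3 ; 0/6/7/7/7
#9 add  $r1, $r4, $r2 ; 0/14/7/7/7
#10 nor  $r1, $r2, $r1 ; 0/65520/7/7/7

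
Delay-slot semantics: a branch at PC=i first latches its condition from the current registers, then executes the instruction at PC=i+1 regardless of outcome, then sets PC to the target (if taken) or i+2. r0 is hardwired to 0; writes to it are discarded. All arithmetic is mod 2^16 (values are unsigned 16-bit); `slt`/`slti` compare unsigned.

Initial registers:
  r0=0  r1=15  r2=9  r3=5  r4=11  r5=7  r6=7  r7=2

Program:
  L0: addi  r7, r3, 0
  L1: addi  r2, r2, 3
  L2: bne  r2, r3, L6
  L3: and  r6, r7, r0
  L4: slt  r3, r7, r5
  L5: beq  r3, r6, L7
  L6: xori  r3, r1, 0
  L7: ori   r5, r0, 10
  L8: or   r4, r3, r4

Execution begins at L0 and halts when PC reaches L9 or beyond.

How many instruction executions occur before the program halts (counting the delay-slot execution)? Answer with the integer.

[0] addi  r7, r3, 0  →  {r0:0, r1:15, r2:9, r3:5, r4:11, r5:7, r6:7, r7:5}
[1] addi  r2, r2, 3  →  {r0:0, r1:15, r2:12, r3:5, r4:11, r5:7, r6:7, r7:5}
[2] bne  r2, r3, L6  →  {r0:0, r1:15, r2:12, r3:5, r4:11, r5:7, r6:7, r7:5}  ⟨branch taken⟩
[3] and  r6, r7, r0  →  {r0:0, r1:15, r2:12, r3:5, r4:11, r5:7, r6:0, r7:5}
[6] xori  r3, r1, 0  →  {r0:0, r1:15, r2:12, r3:15, r4:11, r5:7, r6:0, r7:5}
[7] ori   r5, r0, 10  →  {r0:0, r1:15, r2:12, r3:15, r4:11, r5:10, r6:0, r7:5}
[8] or   r4, r3, r4  →  {r0:0, r1:15, r2:12, r3:15, r4:15, r5:10, r6:0, r7:5}

7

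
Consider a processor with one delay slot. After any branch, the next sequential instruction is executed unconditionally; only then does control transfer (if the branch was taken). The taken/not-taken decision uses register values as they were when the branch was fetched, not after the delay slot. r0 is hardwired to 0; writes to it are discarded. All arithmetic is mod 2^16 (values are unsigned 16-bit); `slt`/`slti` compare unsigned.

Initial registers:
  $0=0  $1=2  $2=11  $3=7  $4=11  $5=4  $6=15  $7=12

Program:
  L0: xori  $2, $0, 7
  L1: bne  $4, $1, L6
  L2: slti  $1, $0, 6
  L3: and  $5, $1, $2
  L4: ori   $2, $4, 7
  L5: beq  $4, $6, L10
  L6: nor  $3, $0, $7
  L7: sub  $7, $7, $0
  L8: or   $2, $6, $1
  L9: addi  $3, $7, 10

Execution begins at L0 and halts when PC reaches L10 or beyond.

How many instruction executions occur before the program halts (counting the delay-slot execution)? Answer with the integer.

  step pc=0: xori  $2, $0, 7  regs=(0,2,7,7,11,4,15,12)
  step pc=1: bne  $4, $1, L6  cond=T  regs=(0,2,7,7,11,4,15,12)
  step pc=2: slti  $1, $0, 6  regs=(0,1,7,7,11,4,15,12)
  step pc=6: nor  $3, $0, $7  regs=(0,1,7,65523,11,4,15,12)
  step pc=7: sub  $7, $7, $0  regs=(0,1,7,65523,11,4,15,12)
  step pc=8: or   $2, $6, $1  regs=(0,1,15,65523,11,4,15,12)
  step pc=9: addi  $3, $7, 10  regs=(0,1,15,22,11,4,15,12)

7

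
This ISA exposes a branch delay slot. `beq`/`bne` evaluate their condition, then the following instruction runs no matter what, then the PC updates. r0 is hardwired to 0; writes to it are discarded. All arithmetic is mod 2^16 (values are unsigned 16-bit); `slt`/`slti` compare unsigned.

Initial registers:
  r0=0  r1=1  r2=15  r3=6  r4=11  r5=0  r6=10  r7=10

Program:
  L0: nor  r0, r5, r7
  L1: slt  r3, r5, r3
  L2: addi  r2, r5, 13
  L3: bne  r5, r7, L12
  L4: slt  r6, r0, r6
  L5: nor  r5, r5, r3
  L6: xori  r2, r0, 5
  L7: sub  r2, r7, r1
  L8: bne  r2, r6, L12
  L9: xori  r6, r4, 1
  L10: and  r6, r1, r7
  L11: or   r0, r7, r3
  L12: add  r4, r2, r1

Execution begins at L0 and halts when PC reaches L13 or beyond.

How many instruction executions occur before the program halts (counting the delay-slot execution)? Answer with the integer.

PC=0  nor  r0, r5, r7        | r0=0 r1=1 r2=15 r3=6 r4=11 r5=0 r6=10 r7=10
PC=1  slt  r3, r5, r3        | r0=0 r1=1 r2=15 r3=1 r4=11 r5=0 r6=10 r7=10
PC=2  addi  r2, r5, 13       | r0=0 r1=1 r2=13 r3=1 r4=11 r5=0 r6=10 r7=10
PC=3  bne  r5, r7, L12       | r0=0 r1=1 r2=13 r3=1 r4=11 r5=0 r6=10 r7=10  [TAKEN]
PC=4  slt  r6, r0, r6        | r0=0 r1=1 r2=13 r3=1 r4=11 r5=0 r6=1 r7=10
PC=12 add  r4, r2, r1        | r0=0 r1=1 r2=13 r3=1 r4=14 r5=0 r6=1 r7=10

6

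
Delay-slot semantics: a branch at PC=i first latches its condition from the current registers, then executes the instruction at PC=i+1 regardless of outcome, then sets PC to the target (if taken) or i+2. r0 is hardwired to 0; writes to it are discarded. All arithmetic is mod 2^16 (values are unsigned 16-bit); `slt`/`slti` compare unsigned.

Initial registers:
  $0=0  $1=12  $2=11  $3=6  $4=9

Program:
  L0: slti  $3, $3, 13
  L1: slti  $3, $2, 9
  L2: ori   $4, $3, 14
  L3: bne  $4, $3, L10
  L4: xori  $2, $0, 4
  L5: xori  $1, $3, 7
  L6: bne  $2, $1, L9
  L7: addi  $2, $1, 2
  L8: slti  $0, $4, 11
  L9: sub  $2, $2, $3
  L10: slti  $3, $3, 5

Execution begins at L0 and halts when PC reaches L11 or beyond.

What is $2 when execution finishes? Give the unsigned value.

4

[0] slti  $3, $3, 13  →  {$0:0, $1:12, $2:11, $3:1, $4:9}
[1] slti  $3, $2, 9  →  {$0:0, $1:12, $2:11, $3:0, $4:9}
[2] ori   $4, $3, 14  →  {$0:0, $1:12, $2:11, $3:0, $4:14}
[3] bne  $4, $3, L10  →  {$0:0, $1:12, $2:11, $3:0, $4:14}  ⟨branch taken⟩
[4] xori  $2, $0, 4  →  {$0:0, $1:12, $2:4, $3:0, $4:14}
[10] slti  $3, $3, 5  →  {$0:0, $1:12, $2:4, $3:1, $4:14}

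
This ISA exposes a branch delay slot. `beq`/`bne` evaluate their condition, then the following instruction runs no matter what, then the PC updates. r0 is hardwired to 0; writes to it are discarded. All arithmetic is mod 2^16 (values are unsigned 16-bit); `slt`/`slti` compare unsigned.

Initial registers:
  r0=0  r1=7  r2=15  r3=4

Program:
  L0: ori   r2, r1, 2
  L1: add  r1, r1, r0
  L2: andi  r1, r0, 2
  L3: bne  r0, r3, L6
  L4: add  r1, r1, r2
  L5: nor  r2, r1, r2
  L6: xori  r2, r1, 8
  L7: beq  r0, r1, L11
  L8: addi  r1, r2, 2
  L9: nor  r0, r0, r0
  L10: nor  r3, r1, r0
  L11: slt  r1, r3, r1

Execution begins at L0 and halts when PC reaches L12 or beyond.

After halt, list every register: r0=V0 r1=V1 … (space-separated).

r0=0 r1=0 r2=15 r3=65518

#0 ori   r2, r1, 2 ; 0/7/7/4
#1 add  r1, r1, r0 ; 0/7/7/4
#2 andi  r1, r0, 2 ; 0/0/7/4
#3 bne  r0, r3, L6 ; 0/0/7/4 ; →target
#4 add  r1, r1, r2 ; 0/7/7/4
#6 xori  r2, r1, 8 ; 0/7/15/4
#7 beq  r0, r1, L11 ; 0/7/15/4 ; →fallthru
#8 addi  r1, r2, 2 ; 0/17/15/4
#9 nor  r0, r0, r0 ; 0/17/15/4
#10 nor  r3, r1, r0 ; 0/17/15/65518
#11 slt  r1, r3, r1 ; 0/0/15/65518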